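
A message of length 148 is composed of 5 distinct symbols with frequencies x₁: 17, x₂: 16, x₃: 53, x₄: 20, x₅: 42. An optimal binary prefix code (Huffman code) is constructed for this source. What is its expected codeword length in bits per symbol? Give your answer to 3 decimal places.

2.223 bits/symbol

Probabilities are the counts divided by 148.
Repeatedly combine the two least-probable nodes; the expected code length is the sum of the merged weights.
merge 4/37 + 17/148 → 33/148
merge 5/37 + 33/148 → 53/148
merge 21/74 + 53/148 → 95/148
merge 53/148 + 95/148 → 1
L = 33/148 + 53/148 + 95/148 + 1 = 329/148 ≈ 2.223 bits/symbol.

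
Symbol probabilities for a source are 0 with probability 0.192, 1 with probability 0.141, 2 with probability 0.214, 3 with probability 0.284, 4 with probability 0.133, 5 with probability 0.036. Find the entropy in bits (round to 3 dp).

2.407 bits

H = −Σ pᵢ log₂ pᵢ.
−0.192·log₂(0.192) = 0.4571
−0.141·log₂(0.141) = 0.3985
−0.214·log₂(0.214) = 0.4760
−0.284·log₂(0.284) = 0.5158
−0.133·log₂(0.133) = 0.3871
−0.036·log₂(0.036) = 0.1727
Sum ≈ 2.4071 → 2.407 bits.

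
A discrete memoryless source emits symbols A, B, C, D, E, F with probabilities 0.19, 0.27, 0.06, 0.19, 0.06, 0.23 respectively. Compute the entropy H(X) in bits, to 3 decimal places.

H = −Σ pᵢ log₂ pᵢ.
−0.19·log₂(0.19) = 0.4552
−0.27·log₂(0.27) = 0.5100
−0.06·log₂(0.06) = 0.2435
−0.19·log₂(0.19) = 0.4552
−0.06·log₂(0.06) = 0.2435
−0.23·log₂(0.23) = 0.4877
Sum ≈ 2.3952 → 2.395 bits.

2.395 bits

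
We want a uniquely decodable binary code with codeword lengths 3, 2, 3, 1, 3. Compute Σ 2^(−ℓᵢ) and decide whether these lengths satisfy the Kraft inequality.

With common denominator 2^3 = 8: Σ 2^(−ℓᵢ) = 1/8 + 2/8 + 1/8 + 4/8 + 1/8 = 9/8 = 1.125.
Kraft's inequality requires Σ ≤ 1; here Σ = 1.125 > 1, so no such prefix code exists.

1.125; no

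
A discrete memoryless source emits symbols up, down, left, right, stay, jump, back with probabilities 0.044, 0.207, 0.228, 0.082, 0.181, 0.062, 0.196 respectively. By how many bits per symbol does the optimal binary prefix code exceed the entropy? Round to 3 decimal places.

Entropy H = −Σ p log₂ p ≈ 2.6067 bits.
Huffman merges: 11/250+31/500→53/500; 41/500+53/500→47/250; 181/1000+47/250→369/1000; 49/250+207/1000→403/1000; 57/250+369/1000→597/1000; 403/1000+597/1000→1. L = 2663/1000 ≈ 2.6630.
L − H = 2.6630 − 2.6067 = 0.056 bits.

0.056 bits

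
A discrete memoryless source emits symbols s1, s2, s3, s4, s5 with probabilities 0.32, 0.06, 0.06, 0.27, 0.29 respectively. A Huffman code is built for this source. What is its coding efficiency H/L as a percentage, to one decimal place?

96.3%

Entropy H = −Σ p log₂ p ≈ 2.0410 bits.
Huffman merges: 3/50+3/50→3/25; 3/25+27/100→39/100; 29/100+8/25→61/100; 39/100+61/100→1. L = 53/25 ≈ 2.1200.
Efficiency = H/L = 2.0410/2.1200 = 96.3%.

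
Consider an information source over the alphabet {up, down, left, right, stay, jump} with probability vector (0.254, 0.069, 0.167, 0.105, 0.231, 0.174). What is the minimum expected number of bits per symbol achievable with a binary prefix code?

2.515 bits/symbol

Repeatedly combine the two least-probable nodes; the expected code length is the sum of the merged weights.
merge 69/1000 + 21/200 → 87/500
merge 167/1000 + 87/500 → 341/1000
merge 87/500 + 231/1000 → 81/200
merge 127/500 + 341/1000 → 119/200
merge 81/200 + 119/200 → 1
L = 87/500 + 341/1000 + 81/200 + 119/200 + 1 = 503/200 = 2.515 bits/symbol.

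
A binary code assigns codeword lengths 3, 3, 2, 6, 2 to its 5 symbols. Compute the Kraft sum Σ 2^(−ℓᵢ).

0.765625

With common denominator 2^6 = 64: Σ 2^(−ℓᵢ) = 8/64 + 8/64 + 16/64 + 1/64 + 16/64 = 49/64 = 0.765625.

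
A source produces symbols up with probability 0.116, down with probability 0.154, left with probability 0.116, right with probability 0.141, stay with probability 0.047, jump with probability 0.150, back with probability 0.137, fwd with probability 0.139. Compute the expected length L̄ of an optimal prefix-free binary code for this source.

Repeatedly combine the two least-probable nodes; the expected code length is the sum of the merged weights.
merge 47/1000 + 29/250 → 163/1000
merge 29/250 + 137/1000 → 253/1000
merge 139/1000 + 141/1000 → 7/25
merge 3/20 + 77/500 → 38/125
merge 163/1000 + 253/1000 → 52/125
merge 7/25 + 38/125 → 73/125
merge 52/125 + 73/125 → 1
L = 163/1000 + 253/1000 + 7/25 + 38/125 + 52/125 + 73/125 + 1 = 3 bits/symbol.

3 bits/symbol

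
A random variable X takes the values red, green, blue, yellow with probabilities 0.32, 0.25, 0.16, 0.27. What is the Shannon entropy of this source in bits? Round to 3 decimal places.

H = −Σ pᵢ log₂ pᵢ.
−0.32·log₂(0.32) = 0.5260
−0.25·log₂(0.25) = 0.5000
−0.16·log₂(0.16) = 0.4230
−0.27·log₂(0.27) = 0.5100
Sum ≈ 1.9591 → 1.959 bits.

1.959 bits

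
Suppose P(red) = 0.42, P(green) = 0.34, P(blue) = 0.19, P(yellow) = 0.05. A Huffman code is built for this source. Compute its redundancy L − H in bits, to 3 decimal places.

Entropy H = −Σ p log₂ p ≈ 1.7261 bits.
Huffman merges: 1/20+19/100→6/25; 6/25+17/50→29/50; 21/50+29/50→1. L = 91/50 ≈ 1.8200.
L − H = 1.8200 − 1.7261 = 0.094 bits.

0.094 bits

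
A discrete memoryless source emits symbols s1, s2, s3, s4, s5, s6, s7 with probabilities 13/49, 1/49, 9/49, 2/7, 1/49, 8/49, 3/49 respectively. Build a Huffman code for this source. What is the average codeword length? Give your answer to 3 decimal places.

Repeatedly combine the two least-probable nodes; the expected code length is the sum of the merged weights.
merge 1/49 + 1/49 → 2/49
merge 2/49 + 3/49 → 5/49
merge 5/49 + 8/49 → 13/49
merge 9/49 + 13/49 → 22/49
merge 13/49 + 2/7 → 27/49
merge 22/49 + 27/49 → 1
L = 2/49 + 5/49 + 13/49 + 22/49 + 27/49 + 1 = 118/49 ≈ 2.408 bits/symbol.

2.408 bits/symbol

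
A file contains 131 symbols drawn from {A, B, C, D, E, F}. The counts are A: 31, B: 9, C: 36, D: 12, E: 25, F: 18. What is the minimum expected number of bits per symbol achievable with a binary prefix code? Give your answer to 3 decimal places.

2.458 bits/symbol

Probabilities are the counts divided by 131.
Repeatedly combine the two least-probable nodes; the expected code length is the sum of the merged weights.
merge 9/131 + 12/131 → 21/131
merge 18/131 + 21/131 → 39/131
merge 25/131 + 31/131 → 56/131
merge 36/131 + 39/131 → 75/131
merge 56/131 + 75/131 → 1
L = 21/131 + 39/131 + 56/131 + 75/131 + 1 = 322/131 ≈ 2.458 bits/symbol.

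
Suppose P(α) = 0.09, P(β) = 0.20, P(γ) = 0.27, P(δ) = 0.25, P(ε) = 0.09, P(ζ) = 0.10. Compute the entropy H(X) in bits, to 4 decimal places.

2.4319 bits

H = −Σ pᵢ log₂ pᵢ.
−0.09·log₂(0.09) = 0.3127
−0.20·log₂(0.20) = 0.4644
−0.27·log₂(0.27) = 0.5100
−0.25·log₂(0.25) = 0.5000
−0.09·log₂(0.09) = 0.3127
−0.10·log₂(0.10) = 0.3322
Sum ≈ 2.4319 → 2.4319 bits.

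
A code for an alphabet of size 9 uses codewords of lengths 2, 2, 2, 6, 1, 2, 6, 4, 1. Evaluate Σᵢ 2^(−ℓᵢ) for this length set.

With common denominator 2^6 = 64: Σ 2^(−ℓᵢ) = 16/64 + 16/64 + 16/64 + 1/64 + 32/64 + 16/64 + 1/64 + 4/64 + 32/64 = 134/64 = 2.09375.

2.09375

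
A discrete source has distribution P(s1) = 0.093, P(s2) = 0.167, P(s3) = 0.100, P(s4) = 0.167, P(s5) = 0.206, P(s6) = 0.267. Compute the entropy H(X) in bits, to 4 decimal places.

2.4915 bits

H = −Σ pᵢ log₂ pᵢ.
−0.093·log₂(0.093) = 0.3187
−0.167·log₂(0.167) = 0.4312
−0.100·log₂(0.100) = 0.3322
−0.167·log₂(0.167) = 0.4312
−0.206·log₂(0.206) = 0.4695
−0.267·log₂(0.267) = 0.5087
Sum ≈ 2.4915 → 2.4915 bits.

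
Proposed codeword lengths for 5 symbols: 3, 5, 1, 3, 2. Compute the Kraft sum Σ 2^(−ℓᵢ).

1.03125

With common denominator 2^5 = 32: Σ 2^(−ℓᵢ) = 4/32 + 1/32 + 16/32 + 4/32 + 8/32 = 33/32 = 1.03125.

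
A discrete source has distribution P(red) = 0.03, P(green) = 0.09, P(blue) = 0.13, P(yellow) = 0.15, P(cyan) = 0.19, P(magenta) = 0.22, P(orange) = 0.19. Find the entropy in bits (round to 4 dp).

H = −Σ pᵢ log₂ pᵢ.
−0.03·log₂(0.03) = 0.1518
−0.09·log₂(0.09) = 0.3127
−0.13·log₂(0.13) = 0.3826
−0.15·log₂(0.15) = 0.4105
−0.19·log₂(0.19) = 0.4552
−0.22·log₂(0.22) = 0.4806
−0.19·log₂(0.19) = 0.4552
Sum ≈ 2.6486 → 2.6486 bits.

2.6486 bits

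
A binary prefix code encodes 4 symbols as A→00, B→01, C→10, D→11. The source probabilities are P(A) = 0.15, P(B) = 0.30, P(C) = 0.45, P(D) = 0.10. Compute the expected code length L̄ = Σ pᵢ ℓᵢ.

2 bits/symbol

L̄ = Σ pᵢ·ℓᵢ = 0.15·2 + 0.30·2 + 0.45·2 + 0.10·2 = 2 bits/symbol.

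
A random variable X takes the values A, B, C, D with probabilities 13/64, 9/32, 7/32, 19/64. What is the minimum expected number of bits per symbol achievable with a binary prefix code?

Repeatedly combine the two least-probable nodes; the expected code length is the sum of the merged weights.
merge 13/64 + 7/32 → 27/64
merge 9/32 + 19/64 → 37/64
merge 27/64 + 37/64 → 1
L = 27/64 + 37/64 + 1 = 2 bits/symbol.

2 bits/symbol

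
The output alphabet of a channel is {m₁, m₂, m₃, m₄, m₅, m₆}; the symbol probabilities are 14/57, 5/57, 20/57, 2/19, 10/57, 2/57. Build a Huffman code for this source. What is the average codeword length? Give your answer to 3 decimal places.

2.351 bits/symbol

Repeatedly combine the two least-probable nodes; the expected code length is the sum of the merged weights.
merge 2/57 + 5/57 → 7/57
merge 2/19 + 7/57 → 13/57
merge 10/57 + 13/57 → 23/57
merge 14/57 + 20/57 → 34/57
merge 23/57 + 34/57 → 1
L = 7/57 + 13/57 + 23/57 + 34/57 + 1 = 134/57 ≈ 2.351 bits/symbol.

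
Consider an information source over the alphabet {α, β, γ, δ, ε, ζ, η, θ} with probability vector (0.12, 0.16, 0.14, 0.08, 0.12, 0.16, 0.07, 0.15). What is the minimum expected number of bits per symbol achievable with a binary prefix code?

2.99 bits/symbol

Repeatedly combine the two least-probable nodes; the expected code length is the sum of the merged weights.
merge 7/100 + 2/25 → 3/20
merge 3/25 + 3/25 → 6/25
merge 7/50 + 3/20 → 29/100
merge 3/20 + 4/25 → 31/100
merge 4/25 + 6/25 → 2/5
merge 29/100 + 31/100 → 3/5
merge 2/5 + 3/5 → 1
L = 3/20 + 6/25 + 29/100 + 31/100 + 2/5 + 3/5 + 1 = 299/100 = 2.99 bits/symbol.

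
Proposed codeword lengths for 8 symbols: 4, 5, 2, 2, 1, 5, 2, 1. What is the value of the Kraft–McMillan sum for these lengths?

1.875

With common denominator 2^5 = 32: Σ 2^(−ℓᵢ) = 2/32 + 1/32 + 8/32 + 8/32 + 16/32 + 1/32 + 8/32 + 16/32 = 60/32 = 1.875.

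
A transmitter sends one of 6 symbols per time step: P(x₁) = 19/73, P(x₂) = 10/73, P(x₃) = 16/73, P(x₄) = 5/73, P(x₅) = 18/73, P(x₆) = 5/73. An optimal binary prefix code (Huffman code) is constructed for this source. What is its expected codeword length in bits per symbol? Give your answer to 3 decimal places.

2.411 bits/symbol

Repeatedly combine the two least-probable nodes; the expected code length is the sum of the merged weights.
merge 5/73 + 5/73 → 10/73
merge 10/73 + 10/73 → 20/73
merge 16/73 + 18/73 → 34/73
merge 19/73 + 20/73 → 39/73
merge 34/73 + 39/73 → 1
L = 10/73 + 20/73 + 34/73 + 39/73 + 1 = 176/73 ≈ 2.411 bits/symbol.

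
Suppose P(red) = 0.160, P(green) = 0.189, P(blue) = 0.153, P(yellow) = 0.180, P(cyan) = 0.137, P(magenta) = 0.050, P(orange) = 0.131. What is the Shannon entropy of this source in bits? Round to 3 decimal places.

2.730 bits

H = −Σ pᵢ log₂ pᵢ.
−0.160·log₂(0.160) = 0.4230
−0.189·log₂(0.189) = 0.4543
−0.153·log₂(0.153) = 0.4144
−0.180·log₂(0.180) = 0.4453
−0.137·log₂(0.137) = 0.3929
−0.050·log₂(0.050) = 0.2161
−0.131·log₂(0.131) = 0.3841
Sum ≈ 2.7301 → 2.730 bits.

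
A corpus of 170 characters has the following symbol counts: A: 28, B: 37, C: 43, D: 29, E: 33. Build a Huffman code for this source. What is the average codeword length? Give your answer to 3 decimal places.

2.335 bits/symbol

Probabilities are the counts divided by 170.
Repeatedly combine the two least-probable nodes; the expected code length is the sum of the merged weights.
merge 14/85 + 29/170 → 57/170
merge 33/170 + 37/170 → 7/17
merge 43/170 + 57/170 → 10/17
merge 7/17 + 10/17 → 1
L = 57/170 + 7/17 + 10/17 + 1 = 397/170 ≈ 2.335 bits/symbol.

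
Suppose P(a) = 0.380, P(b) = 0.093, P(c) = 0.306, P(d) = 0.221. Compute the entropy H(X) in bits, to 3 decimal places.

1.853 bits

H = −Σ pᵢ log₂ pᵢ.
−0.380·log₂(0.380) = 0.5305
−0.093·log₂(0.093) = 0.3187
−0.306·log₂(0.306) = 0.5228
−0.221·log₂(0.221) = 0.4813
Sum ≈ 1.8532 → 1.853 bits.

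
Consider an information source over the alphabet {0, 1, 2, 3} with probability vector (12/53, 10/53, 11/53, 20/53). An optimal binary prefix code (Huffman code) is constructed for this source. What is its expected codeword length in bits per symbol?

Repeatedly combine the two least-probable nodes; the expected code length is the sum of the merged weights.
merge 10/53 + 11/53 → 21/53
merge 12/53 + 20/53 → 32/53
merge 21/53 + 32/53 → 1
L = 21/53 + 32/53 + 1 = 2 bits/symbol.

2 bits/symbol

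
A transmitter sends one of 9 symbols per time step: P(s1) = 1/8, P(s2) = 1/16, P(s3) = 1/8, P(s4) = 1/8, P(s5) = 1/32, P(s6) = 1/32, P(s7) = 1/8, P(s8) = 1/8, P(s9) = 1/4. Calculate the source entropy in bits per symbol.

2.9375 bits

Each probability is a power of 1/2, so log₂(1/p) is an integer.
H = Σ p·log₂(1/p) = 1/8·3 + 1/16·4 + 1/8·3 + 1/8·3 + 1/32·5 + 1/32·5 + 1/8·3 + 1/8·3 + 1/4·2 = 2.9375 bits.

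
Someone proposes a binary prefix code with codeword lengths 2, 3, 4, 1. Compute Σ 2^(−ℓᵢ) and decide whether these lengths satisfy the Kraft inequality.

0.9375; yes

With common denominator 2^4 = 16: Σ 2^(−ℓᵢ) = 4/16 + 2/16 + 1/16 + 8/16 = 15/16 = 0.9375.
Kraft's inequality requires Σ ≤ 1; here Σ = 0.9375 ≤ 1, so such a prefix code exists.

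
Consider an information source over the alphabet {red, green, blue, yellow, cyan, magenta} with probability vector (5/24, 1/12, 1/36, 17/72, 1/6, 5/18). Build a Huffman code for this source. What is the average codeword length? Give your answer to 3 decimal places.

Repeatedly combine the two least-probable nodes; the expected code length is the sum of the merged weights.
merge 1/36 + 1/12 → 1/9
merge 1/9 + 1/6 → 5/18
merge 5/24 + 17/72 → 4/9
merge 5/18 + 5/18 → 5/9
merge 4/9 + 5/9 → 1
L = 1/9 + 5/18 + 4/9 + 5/9 + 1 = 43/18 ≈ 2.389 bits/symbol.

2.389 bits/symbol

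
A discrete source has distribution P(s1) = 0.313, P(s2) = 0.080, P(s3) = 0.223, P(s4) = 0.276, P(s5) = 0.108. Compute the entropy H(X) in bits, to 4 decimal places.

H = −Σ pᵢ log₂ pᵢ.
−0.313·log₂(0.313) = 0.5245
−0.080·log₂(0.080) = 0.2915
−0.223·log₂(0.223) = 0.4828
−0.276·log₂(0.276) = 0.5126
−0.108·log₂(0.108) = 0.3468
Sum ≈ 2.1582 → 2.1582 bits.

2.1582 bits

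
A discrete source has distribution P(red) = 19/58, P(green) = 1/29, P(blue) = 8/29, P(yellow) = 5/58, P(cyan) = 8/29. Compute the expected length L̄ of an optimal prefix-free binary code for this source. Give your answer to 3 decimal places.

Repeatedly combine the two least-probable nodes; the expected code length is the sum of the merged weights.
merge 1/29 + 5/58 → 7/58
merge 7/58 + 8/29 → 23/58
merge 8/29 + 19/58 → 35/58
merge 23/58 + 35/58 → 1
L = 7/58 + 23/58 + 35/58 + 1 = 123/58 ≈ 2.121 bits/symbol.

2.121 bits/symbol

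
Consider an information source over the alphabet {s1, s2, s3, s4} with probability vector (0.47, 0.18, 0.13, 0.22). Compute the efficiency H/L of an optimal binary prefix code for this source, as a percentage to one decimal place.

Entropy H = −Σ p log₂ p ≈ 1.8205 bits.
Huffman merges: 13/100+9/50→31/100; 11/50+31/100→53/100; 47/100+53/100→1. L = 46/25 ≈ 1.8400.
Efficiency = H/L = 1.8205/1.8400 = 98.9%.

98.9%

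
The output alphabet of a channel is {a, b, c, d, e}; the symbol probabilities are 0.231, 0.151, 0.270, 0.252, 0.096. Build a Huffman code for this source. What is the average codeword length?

Repeatedly combine the two least-probable nodes; the expected code length is the sum of the merged weights.
merge 12/125 + 151/1000 → 247/1000
merge 231/1000 + 247/1000 → 239/500
merge 63/250 + 27/100 → 261/500
merge 239/500 + 261/500 → 1
L = 247/1000 + 239/500 + 261/500 + 1 = 2247/1000 = 2.247 bits/symbol.

2.247 bits/symbol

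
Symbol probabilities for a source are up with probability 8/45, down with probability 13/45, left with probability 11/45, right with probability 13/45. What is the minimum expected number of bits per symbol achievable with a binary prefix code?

2 bits/symbol

Repeatedly combine the two least-probable nodes; the expected code length is the sum of the merged weights.
merge 8/45 + 11/45 → 19/45
merge 13/45 + 13/45 → 26/45
merge 19/45 + 26/45 → 1
L = 19/45 + 26/45 + 1 = 2 bits/symbol.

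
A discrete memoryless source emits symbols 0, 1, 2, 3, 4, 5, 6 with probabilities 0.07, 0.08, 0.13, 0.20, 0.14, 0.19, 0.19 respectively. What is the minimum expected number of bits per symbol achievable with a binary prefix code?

Repeatedly combine the two least-probable nodes; the expected code length is the sum of the merged weights.
merge 7/100 + 2/25 → 3/20
merge 13/100 + 7/50 → 27/100
merge 3/20 + 19/100 → 17/50
merge 19/100 + 1/5 → 39/100
merge 27/100 + 17/50 → 61/100
merge 39/100 + 61/100 → 1
L = 3/20 + 27/100 + 17/50 + 39/100 + 61/100 + 1 = 69/25 = 2.76 bits/symbol.

2.76 bits/symbol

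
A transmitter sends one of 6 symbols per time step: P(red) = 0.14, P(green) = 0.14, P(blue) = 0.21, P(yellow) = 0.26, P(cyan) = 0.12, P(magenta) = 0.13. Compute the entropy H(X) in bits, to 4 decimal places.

2.5220 bits

H = −Σ pᵢ log₂ pᵢ.
−0.14·log₂(0.14) = 0.3971
−0.14·log₂(0.14) = 0.3971
−0.21·log₂(0.21) = 0.4728
−0.26·log₂(0.26) = 0.5053
−0.12·log₂(0.12) = 0.3671
−0.13·log₂(0.13) = 0.3826
Sum ≈ 2.5220 → 2.5220 bits.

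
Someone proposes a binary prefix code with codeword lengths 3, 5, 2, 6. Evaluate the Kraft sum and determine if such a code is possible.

With common denominator 2^6 = 64: Σ 2^(−ℓᵢ) = 8/64 + 2/64 + 16/64 + 1/64 = 27/64 = 0.421875.
Kraft's inequality requires Σ ≤ 1; here Σ = 0.421875 ≤ 1, so such a prefix code exists.

0.421875; yes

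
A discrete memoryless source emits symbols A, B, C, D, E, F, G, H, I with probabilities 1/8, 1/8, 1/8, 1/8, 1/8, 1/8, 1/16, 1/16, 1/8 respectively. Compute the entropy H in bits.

3.125 bits

Each probability is a power of 1/2, so log₂(1/p) is an integer.
H = Σ p·log₂(1/p) = 1/8·3 + 1/8·3 + 1/8·3 + 1/8·3 + 1/8·3 + 1/8·3 + 1/16·4 + 1/16·4 + 1/8·3 = 3.125 bits.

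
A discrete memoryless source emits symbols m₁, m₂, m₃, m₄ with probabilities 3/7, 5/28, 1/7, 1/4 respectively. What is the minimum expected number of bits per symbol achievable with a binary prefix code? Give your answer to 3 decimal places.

1.893 bits/symbol

Repeatedly combine the two least-probable nodes; the expected code length is the sum of the merged weights.
merge 1/7 + 5/28 → 9/28
merge 1/4 + 9/28 → 4/7
merge 3/7 + 4/7 → 1
L = 9/28 + 4/7 + 1 = 53/28 ≈ 1.893 bits/symbol.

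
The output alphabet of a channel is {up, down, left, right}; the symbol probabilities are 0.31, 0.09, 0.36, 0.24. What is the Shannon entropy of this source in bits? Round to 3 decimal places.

1.861 bits

H = −Σ pᵢ log₂ pᵢ.
−0.31·log₂(0.31) = 0.5238
−0.09·log₂(0.09) = 0.3127
−0.36·log₂(0.36) = 0.5306
−0.24·log₂(0.24) = 0.4941
Sum ≈ 1.8612 → 1.861 bits.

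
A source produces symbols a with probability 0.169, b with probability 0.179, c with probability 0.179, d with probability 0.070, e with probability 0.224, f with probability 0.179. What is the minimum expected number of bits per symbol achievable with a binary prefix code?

2.597 bits/symbol

Repeatedly combine the two least-probable nodes; the expected code length is the sum of the merged weights.
merge 7/100 + 169/1000 → 239/1000
merge 179/1000 + 179/1000 → 179/500
merge 179/1000 + 28/125 → 403/1000
merge 239/1000 + 179/500 → 597/1000
merge 403/1000 + 597/1000 → 1
L = 239/1000 + 179/500 + 403/1000 + 597/1000 + 1 = 2597/1000 = 2.597 bits/symbol.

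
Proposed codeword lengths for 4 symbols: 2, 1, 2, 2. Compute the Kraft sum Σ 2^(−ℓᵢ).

With common denominator 2^2 = 4: Σ 2^(−ℓᵢ) = 1/4 + 2/4 + 1/4 + 1/4 = 5/4 = 1.25.

1.25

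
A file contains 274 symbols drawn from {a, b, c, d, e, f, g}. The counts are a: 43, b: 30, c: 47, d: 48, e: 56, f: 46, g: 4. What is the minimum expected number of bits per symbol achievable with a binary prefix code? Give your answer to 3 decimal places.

2.745 bits/symbol

Probabilities are the counts divided by 274.
Repeatedly combine the two least-probable nodes; the expected code length is the sum of the merged weights.
merge 2/137 + 15/137 → 17/137
merge 17/137 + 43/274 → 77/274
merge 23/137 + 47/274 → 93/274
merge 24/137 + 28/137 → 52/137
merge 77/274 + 93/274 → 85/137
merge 52/137 + 85/137 → 1
L = 17/137 + 77/274 + 93/274 + 52/137 + 85/137 + 1 = 376/137 ≈ 2.745 bits/symbol.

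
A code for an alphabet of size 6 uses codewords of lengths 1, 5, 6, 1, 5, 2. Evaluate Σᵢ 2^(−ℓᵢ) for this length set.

With common denominator 2^6 = 64: Σ 2^(−ℓᵢ) = 32/64 + 2/64 + 1/64 + 32/64 + 2/64 + 16/64 = 85/64 = 1.328125.

1.328125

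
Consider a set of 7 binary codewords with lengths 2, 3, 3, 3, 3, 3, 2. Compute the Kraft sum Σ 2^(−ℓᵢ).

With common denominator 2^3 = 8: Σ 2^(−ℓᵢ) = 2/8 + 1/8 + 1/8 + 1/8 + 1/8 + 1/8 + 2/8 = 9/8 = 1.125.

1.125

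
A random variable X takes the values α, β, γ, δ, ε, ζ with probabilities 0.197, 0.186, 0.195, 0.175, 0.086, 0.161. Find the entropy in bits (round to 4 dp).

H = −Σ pᵢ log₂ pᵢ.
−0.197·log₂(0.197) = 0.4617
−0.186·log₂(0.186) = 0.4514
−0.195·log₂(0.195) = 0.4599
−0.175·log₂(0.175) = 0.4401
−0.086·log₂(0.086) = 0.3044
−0.161·log₂(0.161) = 0.4242
Sum ≈ 2.5416 → 2.5416 bits.

2.5416 bits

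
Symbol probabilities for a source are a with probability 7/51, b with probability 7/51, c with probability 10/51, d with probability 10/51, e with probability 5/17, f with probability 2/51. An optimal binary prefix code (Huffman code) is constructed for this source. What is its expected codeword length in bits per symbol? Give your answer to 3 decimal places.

2.490 bits/symbol

Repeatedly combine the two least-probable nodes; the expected code length is the sum of the merged weights.
merge 2/51 + 7/51 → 3/17
merge 7/51 + 3/17 → 16/51
merge 10/51 + 10/51 → 20/51
merge 5/17 + 16/51 → 31/51
merge 20/51 + 31/51 → 1
L = 3/17 + 16/51 + 20/51 + 31/51 + 1 = 127/51 ≈ 2.490 bits/symbol.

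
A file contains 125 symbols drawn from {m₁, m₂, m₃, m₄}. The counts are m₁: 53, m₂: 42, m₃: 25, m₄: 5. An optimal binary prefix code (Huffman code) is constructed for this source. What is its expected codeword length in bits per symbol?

1.816 bits/symbol

Probabilities are the counts divided by 125.
Repeatedly combine the two least-probable nodes; the expected code length is the sum of the merged weights.
merge 1/25 + 1/5 → 6/25
merge 6/25 + 42/125 → 72/125
merge 53/125 + 72/125 → 1
L = 6/25 + 72/125 + 1 = 227/125 = 1.816 bits/symbol.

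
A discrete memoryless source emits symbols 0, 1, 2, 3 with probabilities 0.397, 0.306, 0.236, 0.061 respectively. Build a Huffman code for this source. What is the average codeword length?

Repeatedly combine the two least-probable nodes; the expected code length is the sum of the merged weights.
merge 61/1000 + 59/250 → 297/1000
merge 297/1000 + 153/500 → 603/1000
merge 397/1000 + 603/1000 → 1
L = 297/1000 + 603/1000 + 1 = 19/10 = 1.9 bits/symbol.

1.9 bits/symbol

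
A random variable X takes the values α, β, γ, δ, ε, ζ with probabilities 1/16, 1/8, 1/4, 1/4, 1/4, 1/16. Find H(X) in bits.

Each probability is a power of 1/2, so log₂(1/p) is an integer.
H = Σ p·log₂(1/p) = 1/16·4 + 1/8·3 + 1/4·2 + 1/4·2 + 1/4·2 + 1/16·4 = 2.375 bits.

2.375 bits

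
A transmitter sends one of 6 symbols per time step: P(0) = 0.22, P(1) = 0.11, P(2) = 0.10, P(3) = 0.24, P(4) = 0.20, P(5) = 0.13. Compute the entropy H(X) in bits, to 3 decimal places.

H = −Σ pᵢ log₂ pᵢ.
−0.22·log₂(0.22) = 0.4806
−0.11·log₂(0.11) = 0.3503
−0.10·log₂(0.10) = 0.3322
−0.24·log₂(0.24) = 0.4941
−0.20·log₂(0.20) = 0.4644
−0.13·log₂(0.13) = 0.3826
Sum ≈ 2.5042 → 2.504 bits.

2.504 bits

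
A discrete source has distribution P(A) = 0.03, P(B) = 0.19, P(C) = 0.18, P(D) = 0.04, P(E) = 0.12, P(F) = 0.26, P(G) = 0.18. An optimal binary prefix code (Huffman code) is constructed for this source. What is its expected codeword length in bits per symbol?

Repeatedly combine the two least-probable nodes; the expected code length is the sum of the merged weights.
merge 3/100 + 1/25 → 7/100
merge 7/100 + 3/25 → 19/100
merge 9/50 + 9/50 → 9/25
merge 19/100 + 19/100 → 19/50
merge 13/50 + 9/25 → 31/50
merge 19/50 + 31/50 → 1
L = 7/100 + 19/100 + 9/25 + 19/50 + 31/50 + 1 = 131/50 = 2.62 bits/symbol.

2.62 bits/symbol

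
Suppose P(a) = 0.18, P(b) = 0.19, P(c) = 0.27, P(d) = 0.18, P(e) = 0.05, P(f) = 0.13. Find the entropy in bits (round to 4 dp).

H = −Σ pᵢ log₂ pᵢ.
−0.18·log₂(0.18) = 0.4453
−0.19·log₂(0.19) = 0.4552
−0.27·log₂(0.27) = 0.5100
−0.18·log₂(0.18) = 0.4453
−0.05·log₂(0.05) = 0.2161
−0.13·log₂(0.13) = 0.3826
Sum ≈ 2.4546 → 2.4546 bits.

2.4546 bits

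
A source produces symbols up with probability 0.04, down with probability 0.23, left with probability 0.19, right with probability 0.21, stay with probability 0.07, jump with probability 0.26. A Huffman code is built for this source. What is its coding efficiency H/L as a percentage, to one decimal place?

98.6%

Entropy H = −Σ p log₂ p ≈ 2.3753 bits.
Huffman merges: 1/25+7/100→11/100; 11/100+19/100→3/10; 21/100+23/100→11/25; 13/50+3/10→14/25; 11/25+14/25→1. L = 241/100 ≈ 2.4100.
Efficiency = H/L = 2.3753/2.4100 = 98.6%.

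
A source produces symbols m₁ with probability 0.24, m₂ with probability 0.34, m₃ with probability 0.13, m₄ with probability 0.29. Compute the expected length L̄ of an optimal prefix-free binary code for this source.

2 bits/symbol

Repeatedly combine the two least-probable nodes; the expected code length is the sum of the merged weights.
merge 13/100 + 6/25 → 37/100
merge 29/100 + 17/50 → 63/100
merge 37/100 + 63/100 → 1
L = 37/100 + 63/100 + 1 = 2 bits/symbol.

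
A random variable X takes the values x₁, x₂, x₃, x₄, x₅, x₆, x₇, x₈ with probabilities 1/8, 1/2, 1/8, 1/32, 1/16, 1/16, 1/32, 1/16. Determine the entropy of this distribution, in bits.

Each probability is a power of 1/2, so log₂(1/p) is an integer.
H = Σ p·log₂(1/p) = 1/8·3 + 1/2·1 + 1/8·3 + 1/32·5 + 1/16·4 + 1/16·4 + 1/32·5 + 1/16·4 = 2.3125 bits.

2.3125 bits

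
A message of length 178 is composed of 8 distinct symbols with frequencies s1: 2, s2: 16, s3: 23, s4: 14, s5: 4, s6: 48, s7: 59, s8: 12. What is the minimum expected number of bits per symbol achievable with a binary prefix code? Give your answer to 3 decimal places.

2.534 bits/symbol

Probabilities are the counts divided by 178.
Repeatedly combine the two least-probable nodes; the expected code length is the sum of the merged weights.
merge 1/89 + 2/89 → 3/89
merge 3/89 + 6/89 → 9/89
merge 7/89 + 8/89 → 15/89
merge 9/89 + 23/178 → 41/178
merge 15/89 + 41/178 → 71/178
merge 24/89 + 59/178 → 107/178
merge 71/178 + 107/178 → 1
L = 3/89 + 9/89 + 15/89 + 41/178 + 71/178 + 107/178 + 1 = 451/178 ≈ 2.534 bits/symbol.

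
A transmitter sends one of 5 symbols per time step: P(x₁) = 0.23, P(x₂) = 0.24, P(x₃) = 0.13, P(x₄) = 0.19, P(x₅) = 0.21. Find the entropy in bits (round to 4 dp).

H = −Σ pᵢ log₂ pᵢ.
−0.23·log₂(0.23) = 0.4877
−0.24·log₂(0.24) = 0.4941
−0.13·log₂(0.13) = 0.3826
−0.19·log₂(0.19) = 0.4552
−0.21·log₂(0.21) = 0.4728
Sum ≈ 2.2925 → 2.2925 bits.

2.2925 bits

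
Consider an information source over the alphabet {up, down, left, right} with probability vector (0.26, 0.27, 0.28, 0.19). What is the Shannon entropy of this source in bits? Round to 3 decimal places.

H = −Σ pᵢ log₂ pᵢ.
−0.26·log₂(0.26) = 0.5053
−0.27·log₂(0.27) = 0.5100
−0.28·log₂(0.28) = 0.5142
−0.19·log₂(0.19) = 0.4552
Sum ≈ 1.9848 → 1.985 bits.

1.985 bits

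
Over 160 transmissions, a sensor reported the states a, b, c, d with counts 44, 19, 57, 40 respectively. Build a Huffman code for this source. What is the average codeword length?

2 bits/symbol

Probabilities are the counts divided by 160.
Repeatedly combine the two least-probable nodes; the expected code length is the sum of the merged weights.
merge 19/160 + 1/4 → 59/160
merge 11/40 + 57/160 → 101/160
merge 59/160 + 101/160 → 1
L = 59/160 + 101/160 + 1 = 2 bits/symbol.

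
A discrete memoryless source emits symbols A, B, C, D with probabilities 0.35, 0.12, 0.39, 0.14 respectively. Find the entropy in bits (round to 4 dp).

H = −Σ pᵢ log₂ pᵢ.
−0.35·log₂(0.35) = 0.5301
−0.12·log₂(0.12) = 0.3671
−0.39·log₂(0.39) = 0.5298
−0.14·log₂(0.14) = 0.3971
Sum ≈ 1.8241 → 1.8241 bits.

1.8241 bits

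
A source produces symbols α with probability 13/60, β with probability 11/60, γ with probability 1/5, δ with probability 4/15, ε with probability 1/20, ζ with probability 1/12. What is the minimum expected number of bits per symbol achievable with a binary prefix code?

2.45 bits/symbol

Repeatedly combine the two least-probable nodes; the expected code length is the sum of the merged weights.
merge 1/20 + 1/12 → 2/15
merge 2/15 + 11/60 → 19/60
merge 1/5 + 13/60 → 5/12
merge 4/15 + 19/60 → 7/12
merge 5/12 + 7/12 → 1
L = 2/15 + 19/60 + 5/12 + 7/12 + 1 = 49/20 = 2.45 bits/symbol.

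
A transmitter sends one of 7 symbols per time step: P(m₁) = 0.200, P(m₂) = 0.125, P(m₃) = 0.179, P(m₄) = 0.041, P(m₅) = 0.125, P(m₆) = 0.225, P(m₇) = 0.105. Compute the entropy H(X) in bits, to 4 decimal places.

H = −Σ pᵢ log₂ pᵢ.
−0.200·log₂(0.200) = 0.4644
−0.125·log₂(0.125) = 0.3750
−0.179·log₂(0.179) = 0.4443
−0.041·log₂(0.041) = 0.1889
−0.125·log₂(0.125) = 0.3750
−0.225·log₂(0.225) = 0.4842
−0.105·log₂(0.105) = 0.3414
Sum ≈ 2.6732 → 2.6732 bits.

2.6732 bits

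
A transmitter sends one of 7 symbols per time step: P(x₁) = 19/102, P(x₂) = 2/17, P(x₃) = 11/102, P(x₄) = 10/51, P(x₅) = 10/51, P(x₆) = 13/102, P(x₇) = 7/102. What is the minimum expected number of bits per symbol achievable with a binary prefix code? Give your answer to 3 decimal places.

2.784 bits/symbol

Repeatedly combine the two least-probable nodes; the expected code length is the sum of the merged weights.
merge 7/102 + 11/102 → 3/17
merge 2/17 + 13/102 → 25/102
merge 3/17 + 19/102 → 37/102
merge 10/51 + 10/51 → 20/51
merge 25/102 + 37/102 → 31/51
merge 20/51 + 31/51 → 1
L = 3/17 + 25/102 + 37/102 + 20/51 + 31/51 + 1 = 142/51 ≈ 2.784 bits/symbol.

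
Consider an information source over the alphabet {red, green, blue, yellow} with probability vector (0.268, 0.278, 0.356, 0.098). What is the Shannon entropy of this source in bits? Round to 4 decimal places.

1.8814 bits

H = −Σ pᵢ log₂ pᵢ.
−0.268·log₂(0.268) = 0.5091
−0.278·log₂(0.278) = 0.5134
−0.356·log₂(0.356) = 0.5305
−0.098·log₂(0.098) = 0.3284
Sum ≈ 1.8814 → 1.8814 bits.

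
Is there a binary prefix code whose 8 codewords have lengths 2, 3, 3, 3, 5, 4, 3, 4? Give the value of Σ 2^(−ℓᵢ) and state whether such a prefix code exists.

0.90625; yes

With common denominator 2^5 = 32: Σ 2^(−ℓᵢ) = 8/32 + 4/32 + 4/32 + 4/32 + 1/32 + 2/32 + 4/32 + 2/32 = 29/32 = 0.90625.
Kraft's inequality requires Σ ≤ 1; here Σ = 0.90625 ≤ 1, so such a prefix code exists.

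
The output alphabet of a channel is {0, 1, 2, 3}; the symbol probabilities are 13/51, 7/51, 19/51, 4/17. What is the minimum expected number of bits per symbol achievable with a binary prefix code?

2 bits/symbol

Repeatedly combine the two least-probable nodes; the expected code length is the sum of the merged weights.
merge 7/51 + 4/17 → 19/51
merge 13/51 + 19/51 → 32/51
merge 19/51 + 32/51 → 1
L = 19/51 + 32/51 + 1 = 2 bits/symbol.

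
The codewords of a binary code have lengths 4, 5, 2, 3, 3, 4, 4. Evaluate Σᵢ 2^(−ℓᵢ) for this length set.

With common denominator 2^5 = 32: Σ 2^(−ℓᵢ) = 2/32 + 1/32 + 8/32 + 4/32 + 4/32 + 2/32 + 2/32 = 23/32 = 0.71875.

0.71875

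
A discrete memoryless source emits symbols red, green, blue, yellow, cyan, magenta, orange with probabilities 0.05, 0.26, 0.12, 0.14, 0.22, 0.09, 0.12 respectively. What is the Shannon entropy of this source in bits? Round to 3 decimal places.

2.646 bits

H = −Σ pᵢ log₂ pᵢ.
−0.05·log₂(0.05) = 0.2161
−0.26·log₂(0.26) = 0.5053
−0.12·log₂(0.12) = 0.3671
−0.14·log₂(0.14) = 0.3971
−0.22·log₂(0.22) = 0.4806
−0.09·log₂(0.09) = 0.3127
−0.12·log₂(0.12) = 0.3671
Sum ≈ 2.6459 → 2.646 bits.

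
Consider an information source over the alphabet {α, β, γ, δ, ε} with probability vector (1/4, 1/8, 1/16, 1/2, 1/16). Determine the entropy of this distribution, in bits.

Each probability is a power of 1/2, so log₂(1/p) is an integer.
H = Σ p·log₂(1/p) = 1/4·2 + 1/8·3 + 1/16·4 + 1/2·1 + 1/16·4 = 1.875 bits.

1.875 bits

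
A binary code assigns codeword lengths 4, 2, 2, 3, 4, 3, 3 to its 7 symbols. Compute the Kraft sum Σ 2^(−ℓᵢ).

1

With common denominator 2^4 = 16: Σ 2^(−ℓᵢ) = 1/16 + 4/16 + 4/16 + 2/16 + 1/16 + 2/16 + 2/16 = 16/16 = 1.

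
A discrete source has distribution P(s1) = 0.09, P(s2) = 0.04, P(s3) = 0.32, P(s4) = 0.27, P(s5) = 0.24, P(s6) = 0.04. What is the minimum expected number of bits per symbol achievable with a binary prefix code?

2.25 bits/symbol

Repeatedly combine the two least-probable nodes; the expected code length is the sum of the merged weights.
merge 1/25 + 1/25 → 2/25
merge 2/25 + 9/100 → 17/100
merge 17/100 + 6/25 → 41/100
merge 27/100 + 8/25 → 59/100
merge 41/100 + 59/100 → 1
L = 2/25 + 17/100 + 41/100 + 59/100 + 1 = 9/4 = 2.25 bits/symbol.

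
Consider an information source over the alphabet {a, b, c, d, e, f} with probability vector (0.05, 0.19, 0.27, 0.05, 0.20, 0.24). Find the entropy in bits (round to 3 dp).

2.356 bits

H = −Σ pᵢ log₂ pᵢ.
−0.05·log₂(0.05) = 0.2161
−0.19·log₂(0.19) = 0.4552
−0.27·log₂(0.27) = 0.5100
−0.05·log₂(0.05) = 0.2161
−0.20·log₂(0.20) = 0.4644
−0.24·log₂(0.24) = 0.4941
Sum ≈ 2.3560 → 2.356 bits.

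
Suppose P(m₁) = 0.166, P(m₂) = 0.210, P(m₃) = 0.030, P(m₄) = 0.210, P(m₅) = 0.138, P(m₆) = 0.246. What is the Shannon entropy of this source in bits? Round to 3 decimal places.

2.420 bits

H = −Σ pᵢ log₂ pᵢ.
−0.166·log₂(0.166) = 0.4301
−0.210·log₂(0.210) = 0.4728
−0.030·log₂(0.030) = 0.1518
−0.210·log₂(0.210) = 0.4728
−0.138·log₂(0.138) = 0.3943
−0.246·log₂(0.246) = 0.4977
Sum ≈ 2.4195 → 2.420 bits.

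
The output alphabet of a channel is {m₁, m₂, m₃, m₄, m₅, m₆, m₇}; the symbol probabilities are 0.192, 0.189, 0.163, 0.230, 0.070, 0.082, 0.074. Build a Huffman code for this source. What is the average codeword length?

Repeatedly combine the two least-probable nodes; the expected code length is the sum of the merged weights.
merge 7/100 + 37/500 → 18/125
merge 41/500 + 18/125 → 113/500
merge 163/1000 + 189/1000 → 44/125
merge 24/125 + 113/500 → 209/500
merge 23/100 + 44/125 → 291/500
merge 209/500 + 291/500 → 1
L = 18/125 + 113/500 + 44/125 + 209/500 + 291/500 + 1 = 1361/500 = 2.722 bits/symbol.

2.722 bits/symbol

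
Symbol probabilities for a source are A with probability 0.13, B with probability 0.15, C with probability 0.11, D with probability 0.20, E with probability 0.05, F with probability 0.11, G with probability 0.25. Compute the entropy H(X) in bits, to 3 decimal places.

2.674 bits

H = −Σ pᵢ log₂ pᵢ.
−0.13·log₂(0.13) = 0.3826
−0.15·log₂(0.15) = 0.4105
−0.11·log₂(0.11) = 0.3503
−0.20·log₂(0.20) = 0.4644
−0.05·log₂(0.05) = 0.2161
−0.11·log₂(0.11) = 0.3503
−0.25·log₂(0.25) = 0.5000
Sum ≈ 2.6742 → 2.674 bits.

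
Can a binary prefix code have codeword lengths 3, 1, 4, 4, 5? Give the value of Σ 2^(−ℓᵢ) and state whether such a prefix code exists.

0.78125; yes

With common denominator 2^5 = 32: Σ 2^(−ℓᵢ) = 4/32 + 16/32 + 2/32 + 2/32 + 1/32 = 25/32 = 0.78125.
Kraft's inequality requires Σ ≤ 1; here Σ = 0.78125 ≤ 1, so such a prefix code exists.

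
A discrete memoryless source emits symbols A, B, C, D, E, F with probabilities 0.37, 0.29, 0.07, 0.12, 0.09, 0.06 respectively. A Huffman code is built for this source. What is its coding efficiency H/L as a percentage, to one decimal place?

97.0%

Entropy H = −Σ p log₂ p ≈ 2.2404 bits.
Huffman merges: 3/50+7/100→13/100; 9/100+3/25→21/100; 13/100+21/100→17/50; 29/100+17/50→63/100; 37/100+63/100→1. L = 231/100 ≈ 2.3100.
Efficiency = H/L = 2.2404/2.3100 = 97.0%.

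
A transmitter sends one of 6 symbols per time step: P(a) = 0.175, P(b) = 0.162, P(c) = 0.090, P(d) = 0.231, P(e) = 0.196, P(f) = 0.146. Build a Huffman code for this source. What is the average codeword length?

2.573 bits/symbol

Repeatedly combine the two least-probable nodes; the expected code length is the sum of the merged weights.
merge 9/100 + 73/500 → 59/250
merge 81/500 + 7/40 → 337/1000
merge 49/250 + 231/1000 → 427/1000
merge 59/250 + 337/1000 → 573/1000
merge 427/1000 + 573/1000 → 1
L = 59/250 + 337/1000 + 427/1000 + 573/1000 + 1 = 2573/1000 = 2.573 bits/symbol.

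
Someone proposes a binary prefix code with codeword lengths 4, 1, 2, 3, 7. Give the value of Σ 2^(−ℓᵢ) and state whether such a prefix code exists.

With common denominator 2^7 = 128: Σ 2^(−ℓᵢ) = 8/128 + 64/128 + 32/128 + 16/128 + 1/128 = 121/128 = 0.9453125.
Kraft's inequality requires Σ ≤ 1; here Σ = 0.9453125 ≤ 1, so such a prefix code exists.

0.9453125; yes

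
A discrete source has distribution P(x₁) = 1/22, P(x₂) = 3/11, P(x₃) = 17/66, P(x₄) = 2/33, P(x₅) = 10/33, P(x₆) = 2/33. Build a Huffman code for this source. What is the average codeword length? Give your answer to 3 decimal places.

Repeatedly combine the two least-probable nodes; the expected code length is the sum of the merged weights.
merge 1/22 + 2/33 → 7/66
merge 2/33 + 7/66 → 1/6
merge 1/6 + 17/66 → 14/33
merge 3/11 + 10/33 → 19/33
merge 14/33 + 19/33 → 1
L = 7/66 + 1/6 + 14/33 + 19/33 + 1 = 25/11 ≈ 2.273 bits/symbol.

2.273 bits/symbol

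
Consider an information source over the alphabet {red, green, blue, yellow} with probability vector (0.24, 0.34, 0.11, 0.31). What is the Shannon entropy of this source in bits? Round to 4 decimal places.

H = −Σ pᵢ log₂ pᵢ.
−0.24·log₂(0.24) = 0.4941
−0.34·log₂(0.34) = 0.5292
−0.11·log₂(0.11) = 0.3503
−0.31·log₂(0.31) = 0.5238
Sum ≈ 1.8974 → 1.8974 bits.

1.8974 bits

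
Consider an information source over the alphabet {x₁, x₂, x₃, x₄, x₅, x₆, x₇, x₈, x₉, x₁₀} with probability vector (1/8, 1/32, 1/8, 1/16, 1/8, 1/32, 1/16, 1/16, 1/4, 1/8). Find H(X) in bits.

3.0625 bits

Each probability is a power of 1/2, so log₂(1/p) is an integer.
H = Σ p·log₂(1/p) = 1/8·3 + 1/32·5 + 1/8·3 + 1/16·4 + 1/8·3 + 1/32·5 + 1/16·4 + 1/16·4 + 1/4·2 + 1/8·3 = 3.0625 bits.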